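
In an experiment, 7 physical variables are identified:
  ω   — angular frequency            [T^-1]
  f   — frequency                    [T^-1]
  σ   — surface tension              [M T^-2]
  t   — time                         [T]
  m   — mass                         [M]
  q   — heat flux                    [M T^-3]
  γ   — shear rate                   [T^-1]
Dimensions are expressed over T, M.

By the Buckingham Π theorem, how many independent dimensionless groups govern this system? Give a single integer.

5

Exponent matrix [T,M] × [ω,f,σ,t,m,q,γ]:
  T: [-1 -1 -2  1  0 -3 -1]
  M: [ 0  0  1  0  1  1  0]
Row reduction gives pivot columns ω,σ; rank = 2
n=7, r=2 ⇒ 5 dimensionless groups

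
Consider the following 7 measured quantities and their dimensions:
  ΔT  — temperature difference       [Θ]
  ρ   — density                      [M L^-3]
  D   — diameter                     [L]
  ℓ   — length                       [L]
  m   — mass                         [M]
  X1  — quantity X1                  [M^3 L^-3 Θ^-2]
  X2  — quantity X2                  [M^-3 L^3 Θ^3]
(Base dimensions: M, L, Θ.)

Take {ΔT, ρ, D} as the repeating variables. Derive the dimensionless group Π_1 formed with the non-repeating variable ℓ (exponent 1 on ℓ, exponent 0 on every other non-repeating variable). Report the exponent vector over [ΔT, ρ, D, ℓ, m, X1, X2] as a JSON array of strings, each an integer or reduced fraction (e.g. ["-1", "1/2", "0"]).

Exponent matrix [M,L,Θ] × [ΔT,ρ,D,ℓ,m,X1,X2]:
  M: [ 0  1  0  0  1  3 -3]
  L: [ 0 -3  1  1  0 -3  3]
  Θ: [ 1  0  0  0  0 -2  3]
RREF → pivots at {ΔT,ρ,D} ⇒ r = 3
Pivot set = {ΔT,ρ,D}, free = {ℓ,m,X1,X2}
RREF:
  r0: [   1    0    0    0    0   -2    3]
  r1: [   0    1    0    0    1    3   -3]
  r2: [   0    0    1    1    3    6   -6]
Fix exponent of ℓ at 1, m at 0, X1 at 0, X2 at 0; solve each RREF row for its pivot's exponent:
  r0: exp(ΔT) + (0)·1 = 0 ⇒ exp(ΔT) = 0
  r1: exp(ρ) + (0)·1 = 0 ⇒ exp(ρ) = 0
  r2: exp(D) + (1)·1 = 0 ⇒ exp(D) = -1
Π_1 = D^-1 · ℓ

["0", "0", "-1", "1", "0", "0", "0"]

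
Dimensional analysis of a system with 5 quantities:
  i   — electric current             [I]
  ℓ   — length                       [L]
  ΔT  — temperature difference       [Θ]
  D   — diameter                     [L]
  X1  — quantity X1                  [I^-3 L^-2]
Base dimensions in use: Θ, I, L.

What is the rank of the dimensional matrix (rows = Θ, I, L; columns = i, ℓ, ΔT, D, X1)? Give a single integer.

3

Dimensional matrix (Θ×I×L by i×ℓ×ΔT×D×X1):
  Θ: [ 0  0  1  0  0]
  I: [ 1  0  0  0 -3]
  L: [ 0  1  0  1 -2]
Echelon form has 3 nonzero rows (pivots: i,ℓ,ΔT)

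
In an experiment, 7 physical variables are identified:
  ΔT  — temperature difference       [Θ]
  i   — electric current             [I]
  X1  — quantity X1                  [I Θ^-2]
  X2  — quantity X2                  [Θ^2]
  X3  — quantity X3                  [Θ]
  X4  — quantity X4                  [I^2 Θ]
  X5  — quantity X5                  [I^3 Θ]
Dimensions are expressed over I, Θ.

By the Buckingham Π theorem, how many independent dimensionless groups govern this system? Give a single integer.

5

Write exponents as rows I,Θ / cols ΔT,i,X1,X2,X3,X4,X5:
  I: [ 0  1  1  0  0  2  3]
  Θ: [ 1  0 -2  2  1  1  1]
Row reduction gives pivot columns ΔT,i; rank = 2
7 vars − rank 2 = 5 Π groups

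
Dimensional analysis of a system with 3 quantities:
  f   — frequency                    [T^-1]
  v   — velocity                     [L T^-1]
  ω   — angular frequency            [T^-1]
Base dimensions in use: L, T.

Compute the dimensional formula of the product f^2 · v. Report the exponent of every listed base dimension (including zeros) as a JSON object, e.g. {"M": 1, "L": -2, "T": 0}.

{"L": 1, "T": -3}

Exponent matrix [L,T] × [f,v,ω]:
  L: [ 0  1  0]
  T: [-1 -1 -1]
  [L]: (2)·0+(1)·1 = 1
  [T]: (2)·-1+(1)·-1 = -3
⇒ L T^-3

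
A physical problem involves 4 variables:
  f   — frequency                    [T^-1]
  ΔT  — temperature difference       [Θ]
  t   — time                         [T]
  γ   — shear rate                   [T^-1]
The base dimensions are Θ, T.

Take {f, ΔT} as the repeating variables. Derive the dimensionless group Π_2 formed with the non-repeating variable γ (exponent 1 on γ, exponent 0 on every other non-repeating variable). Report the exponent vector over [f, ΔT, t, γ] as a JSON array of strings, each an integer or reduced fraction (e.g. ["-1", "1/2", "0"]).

["-1", "0", "0", "1"]

Exponent matrix [Θ,T] × [f,ΔT,t,γ]:
  Θ: [ 0  1  0  0]
  T: [-1  0  1 -1]
Echelon form has 2 nonzero rows (pivots: f,ΔT)
Pivot set = {f,ΔT}, free = {t,γ}
RREF:
  r0: [   1    0   -1    1]
  r1: [   0    1    0    0]
Fix exponent of γ at 1, t at 0; solve each RREF row for its pivot's exponent:
  r0: exp(f) + (1)·1 = 0 ⇒ exp(f) = -1
  r1: exp(ΔT) + (0)·1 = 0 ⇒ exp(ΔT) = 0
Π_2 = f^-1 · γ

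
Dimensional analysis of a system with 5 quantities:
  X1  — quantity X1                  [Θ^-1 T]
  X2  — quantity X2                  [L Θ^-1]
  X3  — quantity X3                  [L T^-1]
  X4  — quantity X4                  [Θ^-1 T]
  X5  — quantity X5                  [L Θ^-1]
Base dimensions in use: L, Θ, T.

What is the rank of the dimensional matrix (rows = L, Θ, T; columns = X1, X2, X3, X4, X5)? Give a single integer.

2

Exponent matrix [L,Θ,T] × [X1,X2,X3,X4,X5]:
  L: [ 0  1  1  0  1]
  Θ: [-1 -1  0 -1 -1]
  T: [ 1  0 -1  1  0]
RREF → pivots at {X1,X2} ⇒ r = 2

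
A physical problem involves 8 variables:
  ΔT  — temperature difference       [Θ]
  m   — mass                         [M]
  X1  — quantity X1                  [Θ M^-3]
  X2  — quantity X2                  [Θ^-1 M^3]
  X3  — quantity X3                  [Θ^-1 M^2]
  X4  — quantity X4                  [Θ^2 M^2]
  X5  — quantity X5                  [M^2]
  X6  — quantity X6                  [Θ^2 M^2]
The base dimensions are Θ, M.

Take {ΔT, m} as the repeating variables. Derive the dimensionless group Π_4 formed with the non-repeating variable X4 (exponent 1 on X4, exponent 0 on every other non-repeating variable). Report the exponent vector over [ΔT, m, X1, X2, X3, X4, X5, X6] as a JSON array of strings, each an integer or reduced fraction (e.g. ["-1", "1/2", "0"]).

["-2", "-2", "0", "0", "0", "1", "0", "0"]

Write exponents as rows Θ,M / cols ΔT,m,X1,X2,X3,X4,X5,X6:
  Θ: [ 1  0  1 -1 -1  2  0  2]
  M: [ 0  1 -3  3  2  2  2  2]
RREF → pivots at {ΔT,m} ⇒ r = 2
Repeat: ΔT,m; free: X1,X2,X3,X4,X5,X6
RREF:
  r0: [   1    0    1   -1   -1    2    0    2]
  r1: [   0    1   -3    3    2    2    2    2]
Fix exponent of X4 at 1, X1 at 0, X2 at 0, X3 at 0, X5 at 0, X6 at 0; solve each RREF row for its pivot's exponent:
  r0: exp(ΔT) + (2)·1 = 0 ⇒ exp(ΔT) = -2
  r1: exp(m) + (2)·1 = 0 ⇒ exp(m) = -2
Π_4 = ΔT^-2 · m^-2 · X4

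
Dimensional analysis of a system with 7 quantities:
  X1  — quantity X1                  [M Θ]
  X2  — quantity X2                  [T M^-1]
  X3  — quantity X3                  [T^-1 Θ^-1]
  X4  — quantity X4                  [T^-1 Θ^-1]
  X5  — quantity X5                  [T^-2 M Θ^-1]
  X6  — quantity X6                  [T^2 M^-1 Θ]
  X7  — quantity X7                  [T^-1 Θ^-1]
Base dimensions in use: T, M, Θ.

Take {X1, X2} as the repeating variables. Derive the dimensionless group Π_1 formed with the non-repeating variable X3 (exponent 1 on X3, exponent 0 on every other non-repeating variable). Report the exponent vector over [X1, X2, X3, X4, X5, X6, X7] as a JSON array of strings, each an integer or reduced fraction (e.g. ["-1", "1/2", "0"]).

Dimensional matrix (T×M×Θ by X1×X2×X3×X4×X5×X6×X7):
  T: [ 0  1 -1 -1 -2  2 -1]
  M: [ 1 -1  0  0  1 -1  0]
  Θ: [ 1  0 -1 -1 -1  1 -1]
Echelon form has 2 nonzero rows (pivots: X1,X2)
Repeat: X1,X2; free: X3,X4,X5,X6,X7
RREF:
  r0: [   1    0   -1   -1   -1    1   -1]
  r1: [   0    1   -1   -1   -2    2   -1]
  r2: [   0    0    0    0    0    0    0]
Fix exponent of X3 at 1, X4 at 0, X5 at 0, X6 at 0, X7 at 0; solve each RREF row for its pivot's exponent:
  r0: exp(X1) + (-1)·1 = 0 ⇒ exp(X1) = 1
  r1: exp(X2) + (-1)·1 = 0 ⇒ exp(X2) = 1
Π_1 = X1 · X2 · X3

["1", "1", "1", "0", "0", "0", "0"]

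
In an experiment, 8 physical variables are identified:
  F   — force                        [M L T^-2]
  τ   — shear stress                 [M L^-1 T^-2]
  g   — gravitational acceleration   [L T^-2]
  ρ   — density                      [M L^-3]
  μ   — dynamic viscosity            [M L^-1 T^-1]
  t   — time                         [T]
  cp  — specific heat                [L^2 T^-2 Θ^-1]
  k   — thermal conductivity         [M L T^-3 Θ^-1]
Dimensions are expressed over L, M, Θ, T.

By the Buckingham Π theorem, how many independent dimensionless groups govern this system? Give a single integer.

Dimensional matrix (L×M×Θ×T by F×τ×g×ρ×μ×t×cp×k):
  L: [ 1 -1  1 -3 -1  0  2  1]
  M: [ 1  1  0  1  1  0  0  1]
  Θ: [ 0  0  0  0  0  0 -1 -1]
  T: [-2 -2 -2  0 -1  1 -2 -3]
Row reduction gives pivot columns F,τ,g,cp; rank = 4
n=8, r=4 ⇒ 4 dimensionless groups

4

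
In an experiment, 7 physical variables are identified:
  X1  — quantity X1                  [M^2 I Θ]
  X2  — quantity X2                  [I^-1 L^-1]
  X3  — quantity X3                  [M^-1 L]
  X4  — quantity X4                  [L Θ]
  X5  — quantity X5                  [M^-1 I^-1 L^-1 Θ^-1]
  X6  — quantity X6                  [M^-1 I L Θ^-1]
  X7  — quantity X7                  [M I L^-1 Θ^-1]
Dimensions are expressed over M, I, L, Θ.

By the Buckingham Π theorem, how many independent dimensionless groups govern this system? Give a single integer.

Dimensional matrix (M×I×L×Θ by X1×X2×X3×X4×X5×X6×X7):
  M: [ 2  0 -1  0 -1 -1  1]
  I: [ 1 -1  0  0 -1  1  1]
  L: [ 0 -1  1  1 -1  1 -1]
  Θ: [ 1  0  0  1 -1 -1 -1]
Row reduction gives pivot columns X1,X2,X3; rank = 3
Π count = n − r = 7 − 3 = 4

4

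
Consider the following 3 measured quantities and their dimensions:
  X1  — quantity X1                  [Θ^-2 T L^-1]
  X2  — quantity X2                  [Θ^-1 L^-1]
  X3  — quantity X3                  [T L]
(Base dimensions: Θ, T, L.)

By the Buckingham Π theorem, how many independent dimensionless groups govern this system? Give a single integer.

Write exponents as rows Θ,T,L / cols X1,X2,X3:
  Θ: [-2 -1  0]
  T: [ 1  0  1]
  L: [-1 -1  1]
Echelon form has 2 nonzero rows (pivots: X1,X2)
n=3, r=2 ⇒ 1 dimensionless group

1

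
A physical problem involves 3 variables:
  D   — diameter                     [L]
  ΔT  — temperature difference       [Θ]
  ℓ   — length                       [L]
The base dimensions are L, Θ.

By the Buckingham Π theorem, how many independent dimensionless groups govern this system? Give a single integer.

Write exponents as rows L,Θ / cols D,ΔT,ℓ:
  L: [ 1  0  1]
  Θ: [ 0  1  0]
Echelon form has 2 nonzero rows (pivots: D,ΔT)
n=3, r=2 ⇒ 1 dimensionless group

1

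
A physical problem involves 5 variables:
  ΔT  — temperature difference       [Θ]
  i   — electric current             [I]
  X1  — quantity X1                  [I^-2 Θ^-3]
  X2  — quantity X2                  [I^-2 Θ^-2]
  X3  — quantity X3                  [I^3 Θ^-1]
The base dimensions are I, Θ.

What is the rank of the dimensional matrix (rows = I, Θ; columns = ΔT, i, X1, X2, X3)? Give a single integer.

Write exponents as rows I,Θ / cols ΔT,i,X1,X2,X3:
  I: [ 0  1 -2 -2  3]
  Θ: [ 1  0 -3 -2 -1]
Row reduction gives pivot columns ΔT,i; rank = 2

2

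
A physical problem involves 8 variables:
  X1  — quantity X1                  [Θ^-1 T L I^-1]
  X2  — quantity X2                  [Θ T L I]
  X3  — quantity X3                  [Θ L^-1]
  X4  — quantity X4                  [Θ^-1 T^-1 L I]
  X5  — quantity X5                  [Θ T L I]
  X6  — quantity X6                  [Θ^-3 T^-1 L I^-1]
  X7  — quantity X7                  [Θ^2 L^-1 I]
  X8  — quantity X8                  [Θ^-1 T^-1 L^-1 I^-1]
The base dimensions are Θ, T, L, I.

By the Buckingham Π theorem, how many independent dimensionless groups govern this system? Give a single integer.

5

Exponent matrix [Θ,T,L,I] × [X1,X2,X3,X4,X5,X6,X7,X8]:
  Θ: [-1  1  1 -1  1 -3  2 -1]
  T: [ 1  1  0 -1  1 -1  0 -1]
  L: [ 1  1 -1  1  1  1 -1 -1]
  I: [-1  1  0  1  1 -1  1 -1]
Echelon form has 3 nonzero rows (pivots: X1,X2,X3)
Π count = n − r = 8 − 3 = 5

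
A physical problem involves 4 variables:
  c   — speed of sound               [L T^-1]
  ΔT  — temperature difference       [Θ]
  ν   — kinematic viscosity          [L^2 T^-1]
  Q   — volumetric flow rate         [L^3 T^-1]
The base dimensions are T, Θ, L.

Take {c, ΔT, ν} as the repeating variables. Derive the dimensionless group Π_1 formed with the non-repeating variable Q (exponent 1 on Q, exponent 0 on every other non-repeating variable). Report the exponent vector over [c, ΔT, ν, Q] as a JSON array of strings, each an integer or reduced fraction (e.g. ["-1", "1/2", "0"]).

["1", "0", "-2", "1"]

Exponent matrix [T,Θ,L] × [c,ΔT,ν,Q]:
  T: [-1  0 -1 -1]
  Θ: [ 0  1  0  0]
  L: [ 1  0  2  3]
Echelon form has 3 nonzero rows (pivots: c,ΔT,ν)
Repeat: c,ΔT,ν; free: Q
RREF:
  r0: [   1    0    0   -1]
  r1: [   0    1    0    0]
  r2: [   0    0    1    2]
Fix exponent of Q at 1; solve each RREF row for its pivot's exponent:
  r0: exp(c) + (-1)·1 = 0 ⇒ exp(c) = 1
  r1: exp(ΔT) + (0)·1 = 0 ⇒ exp(ΔT) = 0
  r2: exp(ν) + (2)·1 = 0 ⇒ exp(ν) = -2
Π_1 = c · ν^-2 · Q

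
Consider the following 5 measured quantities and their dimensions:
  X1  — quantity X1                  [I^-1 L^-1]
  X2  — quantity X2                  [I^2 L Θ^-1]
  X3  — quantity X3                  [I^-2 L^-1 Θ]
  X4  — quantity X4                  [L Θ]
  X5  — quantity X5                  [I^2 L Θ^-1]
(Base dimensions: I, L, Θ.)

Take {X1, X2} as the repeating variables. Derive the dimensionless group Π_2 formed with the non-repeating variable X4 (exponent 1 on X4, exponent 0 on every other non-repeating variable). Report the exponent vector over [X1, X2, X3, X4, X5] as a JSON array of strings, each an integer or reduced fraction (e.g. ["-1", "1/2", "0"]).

["2", "1", "0", "1", "0"]

Dimensional matrix (I×L×Θ by X1×X2×X3×X4×X5):
  I: [-1  2 -2  0  2]
  L: [-1  1 -1  1  1]
  Θ: [ 0 -1  1  1 -1]
RREF → pivots at {X1,X2} ⇒ r = 2
Repeat: X1,X2; free: X3,X4,X5
RREF:
  r0: [   1    0    0   -2    0]
  r1: [   0    1   -1   -1    1]
  r2: [   0    0    0    0    0]
Fix exponent of X4 at 1, X3 at 0, X5 at 0; solve each RREF row for its pivot's exponent:
  r0: exp(X1) + (-2)·1 = 0 ⇒ exp(X1) = 2
  r1: exp(X2) + (-1)·1 = 0 ⇒ exp(X2) = 1
Π_2 = X1^2 · X2 · X4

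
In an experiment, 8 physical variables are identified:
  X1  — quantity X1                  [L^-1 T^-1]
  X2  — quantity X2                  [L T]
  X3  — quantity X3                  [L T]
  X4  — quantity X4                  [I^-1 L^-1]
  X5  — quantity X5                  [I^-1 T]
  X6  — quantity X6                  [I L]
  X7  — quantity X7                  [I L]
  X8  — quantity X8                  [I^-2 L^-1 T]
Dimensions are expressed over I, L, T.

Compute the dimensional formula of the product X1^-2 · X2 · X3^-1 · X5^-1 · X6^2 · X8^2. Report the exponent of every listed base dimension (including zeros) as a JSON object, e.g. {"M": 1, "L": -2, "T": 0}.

Write exponents as rows I,L,T / cols X1,X2,X3,X4,X5,X6,X7,X8:
  I: [ 0  0  0 -1 -1  1  1 -2]
  L: [-1  1  1 -1  0  1  1 -1]
  T: [-1  1  1  0  1  0  0  1]
  [I]: (-2)·0+(1)·0+(-1)·0+(-1)·-1+(2)·1+(2)·-2 = -1
  [L]: (-2)·-1+(1)·1+(-1)·1+(-1)·0+(2)·1+(2)·-1 = 2
  [T]: (-2)·-1+(1)·1+(-1)·1+(-1)·1+(2)·0+(2)·1 = 3
⇒ I^-1 L^2 T^3

{"I": -1, "L": 2, "T": 3}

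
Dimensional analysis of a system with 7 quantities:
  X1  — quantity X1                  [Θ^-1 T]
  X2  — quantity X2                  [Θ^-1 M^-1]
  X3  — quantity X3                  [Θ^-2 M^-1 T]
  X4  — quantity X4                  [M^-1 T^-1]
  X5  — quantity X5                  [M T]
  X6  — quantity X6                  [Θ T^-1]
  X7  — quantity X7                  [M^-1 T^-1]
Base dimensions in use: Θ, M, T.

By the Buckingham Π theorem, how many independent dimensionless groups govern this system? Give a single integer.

Dimensional matrix (Θ×M×T by X1×X2×X3×X4×X5×X6×X7):
  Θ: [-1 -1 -2  0  0  1  0]
  M: [ 0 -1 -1 -1  1  0 -1]
  T: [ 1  0  1 -1  1 -1 -1]
RREF → pivots at {X1,X2} ⇒ r = 2
n=7, r=2 ⇒ 5 dimensionless groups

5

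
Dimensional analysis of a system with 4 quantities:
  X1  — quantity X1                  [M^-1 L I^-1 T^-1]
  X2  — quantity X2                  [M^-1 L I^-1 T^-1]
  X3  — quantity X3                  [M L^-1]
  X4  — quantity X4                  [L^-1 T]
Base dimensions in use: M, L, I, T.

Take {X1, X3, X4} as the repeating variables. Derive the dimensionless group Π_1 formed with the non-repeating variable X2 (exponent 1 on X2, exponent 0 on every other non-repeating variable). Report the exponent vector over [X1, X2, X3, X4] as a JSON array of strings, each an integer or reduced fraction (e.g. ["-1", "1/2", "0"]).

["-1", "1", "0", "0"]

Write exponents as rows M,L,I,T / cols X1,X2,X3,X4:
  M: [-1 -1  1  0]
  L: [ 1  1 -1 -1]
  I: [-1 -1  0  0]
  T: [-1 -1  0  1]
Echelon form has 3 nonzero rows (pivots: X1,X3,X4)
Repeat: X1,X3,X4; free: X2
RREF:
  r0: [   1    1    0    0]
  r1: [   0    0    1    0]
  r2: [   0    0    0    1]
  r3: [   0    0    0    0]
Fix exponent of X2 at 1; solve each RREF row for its pivot's exponent:
  r0: exp(X1) + (1)·1 = 0 ⇒ exp(X1) = -1
  r1: exp(X3) + (0)·1 = 0 ⇒ exp(X3) = 0
  r2: exp(X4) + (0)·1 = 0 ⇒ exp(X4) = 0
Π_1 = X1^-1 · X2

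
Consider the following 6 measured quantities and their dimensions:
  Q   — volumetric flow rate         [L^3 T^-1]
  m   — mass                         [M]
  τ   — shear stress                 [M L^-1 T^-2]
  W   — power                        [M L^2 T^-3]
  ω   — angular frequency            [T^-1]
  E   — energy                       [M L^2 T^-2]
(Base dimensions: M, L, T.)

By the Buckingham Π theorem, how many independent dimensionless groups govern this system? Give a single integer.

Exponent matrix [M,L,T] × [Q,m,τ,W,ω,E]:
  M: [ 0  1  1  1  0  1]
  L: [ 3  0 -1  2  0  2]
  T: [-1  0 -2 -3 -1 -2]
Row reduction gives pivot columns Q,m,τ; rank = 3
n=6, r=3 ⇒ 3 dimensionless groups

3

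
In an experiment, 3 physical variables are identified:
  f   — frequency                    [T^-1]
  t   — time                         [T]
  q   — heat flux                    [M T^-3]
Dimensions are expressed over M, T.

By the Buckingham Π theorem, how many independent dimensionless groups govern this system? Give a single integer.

Write exponents as rows M,T / cols f,t,q:
  M: [ 0  0  1]
  T: [-1  1 -3]
RREF → pivots at {f,q} ⇒ r = 2
3 vars − rank 2 = 1 Π group

1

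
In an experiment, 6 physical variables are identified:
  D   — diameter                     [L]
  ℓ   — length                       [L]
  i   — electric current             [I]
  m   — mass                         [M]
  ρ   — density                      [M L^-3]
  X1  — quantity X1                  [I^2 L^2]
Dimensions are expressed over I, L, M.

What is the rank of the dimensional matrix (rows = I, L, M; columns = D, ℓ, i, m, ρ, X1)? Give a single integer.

Dimensional matrix (I×L×M by D×ℓ×i×m×ρ×X1):
  I: [ 0  0  1  0  0  2]
  L: [ 1  1  0  0 -3  2]
  M: [ 0  0  0  1  1  0]
Row reduction gives pivot columns D,i,m; rank = 3

3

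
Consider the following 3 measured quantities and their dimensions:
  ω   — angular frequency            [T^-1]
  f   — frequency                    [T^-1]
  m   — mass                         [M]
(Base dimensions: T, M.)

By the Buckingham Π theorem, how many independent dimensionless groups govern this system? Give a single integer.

Dimensional matrix (T×M by ω×f×m):
  T: [-1 -1  0]
  M: [ 0  0  1]
RREF → pivots at {ω,m} ⇒ r = 2
3 vars − rank 2 = 1 Π group

1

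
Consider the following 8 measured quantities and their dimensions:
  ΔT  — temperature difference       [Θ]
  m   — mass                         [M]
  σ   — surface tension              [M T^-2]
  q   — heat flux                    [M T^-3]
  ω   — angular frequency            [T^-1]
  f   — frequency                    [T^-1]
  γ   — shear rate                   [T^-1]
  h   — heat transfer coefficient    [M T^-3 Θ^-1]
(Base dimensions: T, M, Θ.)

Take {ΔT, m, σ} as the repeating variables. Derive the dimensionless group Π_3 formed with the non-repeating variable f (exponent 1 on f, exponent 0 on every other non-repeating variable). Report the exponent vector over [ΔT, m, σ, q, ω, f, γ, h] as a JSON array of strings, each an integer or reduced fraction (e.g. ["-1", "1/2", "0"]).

Write exponents as rows T,M,Θ / cols ΔT,m,σ,q,ω,f,γ,h:
  T: [ 0  0 -2 -3 -1 -1 -1 -3]
  M: [ 0  1  1  1  0  0  0  1]
  Θ: [ 1  0  0  0  0  0  0 -1]
Row reduction gives pivot columns ΔT,m,σ; rank = 3
Pivot set = {ΔT,m,σ}, free = {q,ω,f,γ,h}
RREF:
  r0: [   1    0    0    0    0    0    0   -1]
  r1: [   0    1    0 -1/2 -1/2 -1/2 -1/2 -1/2]
  r2: [   0    0    1  3/2  1/2  1/2  1/2  3/2]
Fix exponent of f at 1, q at 0, ω at 0, γ at 0, h at 0; solve each RREF row for its pivot's exponent:
  r0: exp(ΔT) + (0)·1 = 0 ⇒ exp(ΔT) = 0
  r1: exp(m) + (-1/2)·1 = 0 ⇒ exp(m) = 1/2
  r2: exp(σ) + (1/2)·1 = 0 ⇒ exp(σ) = -1/2
Π_3 = m^(1/2) · σ^(-1/2) · f

["0", "1/2", "-1/2", "0", "0", "1", "0", "0"]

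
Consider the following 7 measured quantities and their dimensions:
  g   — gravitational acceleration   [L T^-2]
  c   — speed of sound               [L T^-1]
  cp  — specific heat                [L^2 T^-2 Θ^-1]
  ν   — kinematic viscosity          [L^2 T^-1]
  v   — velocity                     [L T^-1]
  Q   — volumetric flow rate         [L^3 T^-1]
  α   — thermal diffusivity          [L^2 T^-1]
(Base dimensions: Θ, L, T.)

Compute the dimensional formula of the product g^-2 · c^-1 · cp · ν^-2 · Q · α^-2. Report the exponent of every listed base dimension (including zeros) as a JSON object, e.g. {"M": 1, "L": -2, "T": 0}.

{"Θ": -1, "L": -6, "T": 6}

Dimensional matrix (Θ×L×T by g×c×cp×ν×v×Q×α):
  Θ: [ 0  0 -1  0  0  0  0]
  L: [ 1  1  2  2  1  3  2]
  T: [-2 -1 -2 -1 -1 -1 -1]
  [Θ]: (-2)·0+(-1)·0+(1)·-1+(-2)·0+(1)·0+(-2)·0 = -1
  [L]: (-2)·1+(-1)·1+(1)·2+(-2)·2+(1)·3+(-2)·2 = -6
  [T]: (-2)·-2+(-1)·-1+(1)·-2+(-2)·-1+(1)·-1+(-2)·-1 = 6
⇒ Θ^-1 L^-6 T^6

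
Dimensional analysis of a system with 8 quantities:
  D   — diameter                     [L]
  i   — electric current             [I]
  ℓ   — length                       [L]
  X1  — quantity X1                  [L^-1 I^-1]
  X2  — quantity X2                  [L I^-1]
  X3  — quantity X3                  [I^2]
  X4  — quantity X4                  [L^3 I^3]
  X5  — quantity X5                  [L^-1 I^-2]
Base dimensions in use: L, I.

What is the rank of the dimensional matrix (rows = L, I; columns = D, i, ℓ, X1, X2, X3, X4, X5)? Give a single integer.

2

Exponent matrix [L,I] × [D,i,ℓ,X1,X2,X3,X4,X5]:
  L: [ 1  0  1 -1  1  0  3 -1]
  I: [ 0  1  0 -1 -1  2  3 -2]
Echelon form has 2 nonzero rows (pivots: D,i)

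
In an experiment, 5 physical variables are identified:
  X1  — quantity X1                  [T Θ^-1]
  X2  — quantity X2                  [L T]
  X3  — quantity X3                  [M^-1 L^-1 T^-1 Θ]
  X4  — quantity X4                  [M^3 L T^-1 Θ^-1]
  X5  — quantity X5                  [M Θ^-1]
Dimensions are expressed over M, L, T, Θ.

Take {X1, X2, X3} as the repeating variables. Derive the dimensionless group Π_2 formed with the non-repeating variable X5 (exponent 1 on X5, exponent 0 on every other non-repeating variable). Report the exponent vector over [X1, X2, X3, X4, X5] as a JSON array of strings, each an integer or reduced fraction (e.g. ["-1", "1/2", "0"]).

["0", "1", "1", "0", "1"]

Dimensional matrix (M×L×T×Θ by X1×X2×X3×X4×X5):
  M: [ 0  0 -1  3  1]
  L: [ 0  1 -1  1  0]
  T: [ 1  1 -1 -1  0]
  Θ: [-1  0  1 -1 -1]
Echelon form has 3 nonzero rows (pivots: X1,X2,X3)
Repeat: X1,X2,X3; free: X4,X5
RREF:
  r0: [   1    0    0   -2    0]
  r1: [   0    1    0   -2   -1]
  r2: [   0    0    1   -3   -1]
  r3: [   0    0    0    0    0]
Fix exponent of X5 at 1, X4 at 0; solve each RREF row for its pivot's exponent:
  r0: exp(X1) + (0)·1 = 0 ⇒ exp(X1) = 0
  r1: exp(X2) + (-1)·1 = 0 ⇒ exp(X2) = 1
  r2: exp(X3) + (-1)·1 = 0 ⇒ exp(X3) = 1
Π_2 = X2 · X3 · X5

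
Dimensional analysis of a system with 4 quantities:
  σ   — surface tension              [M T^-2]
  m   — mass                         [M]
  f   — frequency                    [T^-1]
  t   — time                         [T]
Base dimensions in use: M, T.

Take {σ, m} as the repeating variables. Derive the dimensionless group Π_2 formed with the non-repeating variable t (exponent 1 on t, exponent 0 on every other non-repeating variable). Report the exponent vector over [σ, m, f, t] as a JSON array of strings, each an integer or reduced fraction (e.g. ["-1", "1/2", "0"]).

["1/2", "-1/2", "0", "1"]

Write exponents as rows M,T / cols σ,m,f,t:
  M: [ 1  1  0  0]
  T: [-2  0 -1  1]
Echelon form has 2 nonzero rows (pivots: σ,m)
Pivot set = {σ,m}, free = {f,t}
RREF:
  r0: [   1    0  1/2 -1/2]
  r1: [   0    1 -1/2  1/2]
Fix exponent of t at 1, f at 0; solve each RREF row for its pivot's exponent:
  r0: exp(σ) + (-1/2)·1 = 0 ⇒ exp(σ) = 1/2
  r1: exp(m) + (1/2)·1 = 0 ⇒ exp(m) = -1/2
Π_2 = σ^(1/2) · m^(-1/2) · t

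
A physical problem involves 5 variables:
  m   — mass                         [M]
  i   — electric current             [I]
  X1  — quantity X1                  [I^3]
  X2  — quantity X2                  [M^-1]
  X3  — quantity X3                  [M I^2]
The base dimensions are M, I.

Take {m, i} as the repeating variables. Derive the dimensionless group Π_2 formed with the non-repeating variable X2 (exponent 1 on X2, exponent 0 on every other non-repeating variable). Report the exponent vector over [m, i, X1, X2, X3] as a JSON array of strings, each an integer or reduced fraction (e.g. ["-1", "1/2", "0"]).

Exponent matrix [M,I] × [m,i,X1,X2,X3]:
  M: [ 1  0  0 -1  1]
  I: [ 0  1  3  0  2]
Row reduction gives pivot columns m,i; rank = 2
Repeat: m,i; free: X1,X2,X3
RREF:
  r0: [   1    0    0   -1    1]
  r1: [   0    1    3    0    2]
Fix exponent of X2 at 1, X1 at 0, X3 at 0; solve each RREF row for its pivot's exponent:
  r0: exp(m) + (-1)·1 = 0 ⇒ exp(m) = 1
  r1: exp(i) + (0)·1 = 0 ⇒ exp(i) = 0
Π_2 = m · X2

["1", "0", "0", "1", "0"]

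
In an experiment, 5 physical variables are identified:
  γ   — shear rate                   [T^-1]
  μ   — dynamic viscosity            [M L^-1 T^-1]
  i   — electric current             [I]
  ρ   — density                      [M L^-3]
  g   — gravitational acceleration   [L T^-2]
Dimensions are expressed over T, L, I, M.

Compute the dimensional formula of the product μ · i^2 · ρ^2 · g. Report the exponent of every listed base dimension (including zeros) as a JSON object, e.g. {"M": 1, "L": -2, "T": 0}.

{"T": -3, "L": -6, "I": 2, "M": 3}

Dimensional matrix (T×L×I×M by γ×μ×i×ρ×g):
  T: [-1 -1  0  0 -2]
  L: [ 0 -1  0 -3  1]
  I: [ 0  0  1  0  0]
  M: [ 0  1  0  1  0]
  [T]: (1)·-1+(2)·0+(2)·0+(1)·-2 = -3
  [L]: (1)·-1+(2)·0+(2)·-3+(1)·1 = -6
  [I]: (1)·0+(2)·1+(2)·0+(1)·0 = 2
  [M]: (1)·1+(2)·0+(2)·1+(1)·0 = 3
⇒ T^-3 L^-6 I^2 M^3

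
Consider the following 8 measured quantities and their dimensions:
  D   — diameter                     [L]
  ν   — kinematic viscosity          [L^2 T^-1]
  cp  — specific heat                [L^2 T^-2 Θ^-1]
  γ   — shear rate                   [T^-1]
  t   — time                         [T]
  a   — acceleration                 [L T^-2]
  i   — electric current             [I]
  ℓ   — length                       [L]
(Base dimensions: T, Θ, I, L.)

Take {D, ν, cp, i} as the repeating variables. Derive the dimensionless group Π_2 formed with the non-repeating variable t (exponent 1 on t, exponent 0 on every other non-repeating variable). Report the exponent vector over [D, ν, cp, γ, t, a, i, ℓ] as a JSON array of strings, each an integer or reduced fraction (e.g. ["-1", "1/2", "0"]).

Exponent matrix [T,Θ,I,L] × [D,ν,cp,γ,t,a,i,ℓ]:
  T: [ 0 -1 -2 -1  1 -2  0  0]
  Θ: [ 0  0 -1  0  0  0  0  0]
  I: [ 0  0  0  0  0  0  1  0]
  L: [ 1  2  2  0  0  1  0  1]
Echelon form has 4 nonzero rows (pivots: D,ν,cp,i)
Pivot set = {D,ν,cp,i}, free = {γ,t,a,ℓ}
RREF:
  r0: [   1    0    0   -2    2   -3    0    1]
  r1: [   0    1    0    1   -1    2    0    0]
  r2: [   0    0    1    0    0    0    0    0]
  r3: [   0    0    0    0    0    0    1    0]
Fix exponent of t at 1, γ at 0, a at 0, ℓ at 0; solve each RREF row for its pivot's exponent:
  r0: exp(D) + (2)·1 = 0 ⇒ exp(D) = -2
  r1: exp(ν) + (-1)·1 = 0 ⇒ exp(ν) = 1
  r2: exp(cp) + (0)·1 = 0 ⇒ exp(cp) = 0
  r3: exp(i) + (0)·1 = 0 ⇒ exp(i) = 0
Π_2 = D^-2 · ν · t

["-2", "1", "0", "0", "1", "0", "0", "0"]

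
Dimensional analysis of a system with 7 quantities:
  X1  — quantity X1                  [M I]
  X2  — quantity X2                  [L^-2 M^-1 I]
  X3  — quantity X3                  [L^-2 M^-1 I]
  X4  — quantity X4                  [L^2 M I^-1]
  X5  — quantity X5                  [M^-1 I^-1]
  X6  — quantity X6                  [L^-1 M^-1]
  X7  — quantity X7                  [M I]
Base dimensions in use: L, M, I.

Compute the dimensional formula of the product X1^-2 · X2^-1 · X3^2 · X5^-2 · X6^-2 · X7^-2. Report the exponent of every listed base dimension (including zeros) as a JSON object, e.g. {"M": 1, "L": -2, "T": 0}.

{"L": 0, "M": -1, "I": -1}

Exponent matrix [L,M,I] × [X1,X2,X3,X4,X5,X6,X7]:
  L: [ 0 -2 -2  2  0 -1  0]
  M: [ 1 -1 -1  1 -1 -1  1]
  I: [ 1  1  1 -1 -1  0  1]
  [L]: (-2)·0+(-1)·-2+(2)·-2+(-2)·0+(-2)·-1+(-2)·0 = 0
  [M]: (-2)·1+(-1)·-1+(2)·-1+(-2)·-1+(-2)·-1+(-2)·1 = -1
  [I]: (-2)·1+(-1)·1+(2)·1+(-2)·-1+(-2)·0+(-2)·1 = -1
⇒ M^-1 I^-1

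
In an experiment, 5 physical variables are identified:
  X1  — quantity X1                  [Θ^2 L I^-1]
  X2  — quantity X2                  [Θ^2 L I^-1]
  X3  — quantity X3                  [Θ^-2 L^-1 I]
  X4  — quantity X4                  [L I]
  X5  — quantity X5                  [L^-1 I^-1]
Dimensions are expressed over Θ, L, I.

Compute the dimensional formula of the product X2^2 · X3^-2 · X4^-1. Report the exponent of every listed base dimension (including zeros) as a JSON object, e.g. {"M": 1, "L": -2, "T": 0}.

Dimensional matrix (Θ×L×I by X1×X2×X3×X4×X5):
  Θ: [ 2  2 -2  0  0]
  L: [ 1  1 -1  1 -1]
  I: [-1 -1  1  1 -1]
  [Θ]: (2)·2+(-2)·-2+(-1)·0 = 8
  [L]: (2)·1+(-2)·-1+(-1)·1 = 3
  [I]: (2)·-1+(-2)·1+(-1)·1 = -5
⇒ Θ^8 L^3 I^-5

{"Θ": 8, "L": 3, "I": -5}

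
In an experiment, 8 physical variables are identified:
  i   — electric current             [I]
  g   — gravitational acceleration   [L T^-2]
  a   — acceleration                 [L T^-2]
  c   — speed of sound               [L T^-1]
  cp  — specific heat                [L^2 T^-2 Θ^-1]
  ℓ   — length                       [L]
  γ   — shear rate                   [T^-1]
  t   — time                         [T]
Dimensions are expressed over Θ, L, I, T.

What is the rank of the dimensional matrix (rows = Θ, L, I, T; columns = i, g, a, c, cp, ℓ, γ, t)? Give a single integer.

Dimensional matrix (Θ×L×I×T by i×g×a×c×cp×ℓ×γ×t):
  Θ: [ 0  0  0  0 -1  0  0  0]
  L: [ 0  1  1  1  2  1  0  0]
  I: [ 1  0  0  0  0  0  0  0]
  T: [ 0 -2 -2 -1 -2  0 -1  1]
RREF → pivots at {i,g,c,cp} ⇒ r = 4

4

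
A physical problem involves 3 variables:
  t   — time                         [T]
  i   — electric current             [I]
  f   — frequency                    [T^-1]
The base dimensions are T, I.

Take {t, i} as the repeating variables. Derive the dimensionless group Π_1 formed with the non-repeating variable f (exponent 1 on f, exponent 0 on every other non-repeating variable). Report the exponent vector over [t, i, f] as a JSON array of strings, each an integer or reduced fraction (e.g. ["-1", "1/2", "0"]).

["1", "0", "1"]

Dimensional matrix (T×I by t×i×f):
  T: [ 1  0 -1]
  I: [ 0  1  0]
Row reduction gives pivot columns t,i; rank = 2
Pivot set = {t,i}, free = {f}
RREF:
  r0: [   1    0   -1]
  r1: [   0    1    0]
Fix exponent of f at 1; solve each RREF row for its pivot's exponent:
  r0: exp(t) + (-1)·1 = 0 ⇒ exp(t) = 1
  r1: exp(i) + (0)·1 = 0 ⇒ exp(i) = 0
Π_1 = t · f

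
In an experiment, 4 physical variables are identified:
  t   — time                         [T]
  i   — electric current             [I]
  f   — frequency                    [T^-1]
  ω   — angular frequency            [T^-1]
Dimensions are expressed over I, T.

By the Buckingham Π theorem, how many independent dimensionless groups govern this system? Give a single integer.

Exponent matrix [I,T] × [t,i,f,ω]:
  I: [ 0  1  0  0]
  T: [ 1  0 -1 -1]
Echelon form has 2 nonzero rows (pivots: t,i)
Π count = n − r = 4 − 2 = 2

2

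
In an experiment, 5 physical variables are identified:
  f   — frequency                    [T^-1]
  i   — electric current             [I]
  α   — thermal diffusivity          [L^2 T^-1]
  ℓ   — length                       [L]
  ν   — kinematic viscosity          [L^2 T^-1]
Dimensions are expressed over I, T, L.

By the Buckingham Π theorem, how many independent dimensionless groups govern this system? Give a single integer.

2

Write exponents as rows I,T,L / cols f,i,α,ℓ,ν:
  I: [ 0  1  0  0  0]
  T: [-1  0 -1  0 -1]
  L: [ 0  0  2  1  2]
Row reduction gives pivot columns f,i,α; rank = 3
Π count = n − r = 5 − 3 = 2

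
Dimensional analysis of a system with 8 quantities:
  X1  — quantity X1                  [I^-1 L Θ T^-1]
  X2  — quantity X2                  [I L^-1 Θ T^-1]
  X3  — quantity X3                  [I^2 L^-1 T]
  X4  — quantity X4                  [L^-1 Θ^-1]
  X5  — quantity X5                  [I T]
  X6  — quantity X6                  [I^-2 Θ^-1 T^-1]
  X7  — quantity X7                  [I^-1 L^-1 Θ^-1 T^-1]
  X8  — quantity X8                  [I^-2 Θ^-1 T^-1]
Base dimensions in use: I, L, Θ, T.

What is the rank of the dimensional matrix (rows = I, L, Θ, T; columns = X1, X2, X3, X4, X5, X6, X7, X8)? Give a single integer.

Write exponents as rows I,L,Θ,T / cols X1,X2,X3,X4,X5,X6,X7,X8:
  I: [-1  1  2  0  1 -2 -1 -2]
  L: [ 1 -1 -1 -1  0  0 -1  0]
  Θ: [ 1  1  0 -1  0 -1 -1 -1]
  T: [-1 -1  1  0  1 -1 -1 -1]
Row reduction gives pivot columns X1,X2,X3; rank = 3

3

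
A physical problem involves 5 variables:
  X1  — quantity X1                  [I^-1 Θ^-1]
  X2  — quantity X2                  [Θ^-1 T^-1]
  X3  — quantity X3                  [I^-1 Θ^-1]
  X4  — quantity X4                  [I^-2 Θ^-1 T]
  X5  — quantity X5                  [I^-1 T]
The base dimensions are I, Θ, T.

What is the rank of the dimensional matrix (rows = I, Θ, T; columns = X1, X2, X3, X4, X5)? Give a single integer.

Write exponents as rows I,Θ,T / cols X1,X2,X3,X4,X5:
  I: [-1  0 -1 -2 -1]
  Θ: [-1 -1 -1 -1  0]
  T: [ 0 -1  0  1  1]
RREF → pivots at {X1,X2} ⇒ r = 2

2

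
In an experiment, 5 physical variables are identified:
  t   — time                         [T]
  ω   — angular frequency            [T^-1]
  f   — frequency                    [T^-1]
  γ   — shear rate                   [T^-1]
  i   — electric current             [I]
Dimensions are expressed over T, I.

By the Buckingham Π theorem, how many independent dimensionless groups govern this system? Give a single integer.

Dimensional matrix (T×I by t×ω×f×γ×i):
  T: [ 1 -1 -1 -1  0]
  I: [ 0  0  0  0  1]
RREF → pivots at {t,i} ⇒ r = 2
Π count = n − r = 5 − 2 = 3

3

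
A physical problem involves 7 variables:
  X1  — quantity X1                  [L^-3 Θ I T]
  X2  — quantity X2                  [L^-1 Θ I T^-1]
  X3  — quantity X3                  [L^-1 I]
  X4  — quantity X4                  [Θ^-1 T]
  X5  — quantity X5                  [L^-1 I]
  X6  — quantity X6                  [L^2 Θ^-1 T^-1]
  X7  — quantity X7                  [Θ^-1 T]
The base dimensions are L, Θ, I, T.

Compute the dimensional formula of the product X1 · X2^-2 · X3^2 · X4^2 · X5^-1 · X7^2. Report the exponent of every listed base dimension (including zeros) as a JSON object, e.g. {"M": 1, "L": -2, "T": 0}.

{"L": -2, "Θ": -5, "I": 0, "T": 7}

Dimensional matrix (L×Θ×I×T by X1×X2×X3×X4×X5×X6×X7):
  L: [-3 -1 -1  0 -1  2  0]
  Θ: [ 1  1  0 -1  0 -1 -1]
  I: [ 1  1  1  0  1  0  0]
  T: [ 1 -1  0  1  0 -1  1]
  [L]: (1)·-3+(-2)·-1+(2)·-1+(2)·0+(-1)·-1+(2)·0 = -2
  [Θ]: (1)·1+(-2)·1+(2)·0+(2)·-1+(-1)·0+(2)·-1 = -5
  [I]: (1)·1+(-2)·1+(2)·1+(2)·0+(-1)·1+(2)·0 = 0
  [T]: (1)·1+(-2)·-1+(2)·0+(2)·1+(-1)·0+(2)·1 = 7
⇒ L^-2 Θ^-5 T^7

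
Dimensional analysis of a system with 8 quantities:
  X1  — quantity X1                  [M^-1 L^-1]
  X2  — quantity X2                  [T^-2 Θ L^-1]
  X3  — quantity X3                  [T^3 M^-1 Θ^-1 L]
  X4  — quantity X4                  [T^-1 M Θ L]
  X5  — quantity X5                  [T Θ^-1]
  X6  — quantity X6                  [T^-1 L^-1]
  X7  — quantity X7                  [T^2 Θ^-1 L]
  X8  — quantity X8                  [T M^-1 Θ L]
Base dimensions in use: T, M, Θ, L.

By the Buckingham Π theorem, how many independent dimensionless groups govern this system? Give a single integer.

5

Write exponents as rows T,M,Θ,L / cols X1,X2,X3,X4,X5,X6,X7,X8:
  T: [ 0 -2  3 -1  1 -1  2  1]
  M: [-1  0 -1  1  0  0  0 -1]
  Θ: [ 0  1 -1  1 -1  0 -1  1]
  L: [-1 -1  1  1  0 -1  1  1]
Row reduction gives pivot columns X1,X2,X3; rank = 3
Π count = n − r = 8 − 3 = 5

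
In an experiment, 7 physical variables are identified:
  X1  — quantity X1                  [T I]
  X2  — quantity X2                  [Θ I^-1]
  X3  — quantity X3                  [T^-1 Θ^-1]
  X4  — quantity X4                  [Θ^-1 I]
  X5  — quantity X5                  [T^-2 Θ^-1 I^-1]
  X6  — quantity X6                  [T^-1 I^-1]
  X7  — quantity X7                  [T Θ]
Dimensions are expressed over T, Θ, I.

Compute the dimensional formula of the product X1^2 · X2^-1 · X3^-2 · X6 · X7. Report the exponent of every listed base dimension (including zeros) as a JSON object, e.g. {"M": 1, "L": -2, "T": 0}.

{"T": 4, "Θ": 2, "I": 2}

Dimensional matrix (T×Θ×I by X1×X2×X3×X4×X5×X6×X7):
  T: [ 1  0 -1  0 -2 -1  1]
  Θ: [ 0  1 -1 -1 -1  0  1]
  I: [ 1 -1  0  1 -1 -1  0]
  [T]: (2)·1+(-1)·0+(-2)·-1+(1)·-1+(1)·1 = 4
  [Θ]: (2)·0+(-1)·1+(-2)·-1+(1)·0+(1)·1 = 2
  [I]: (2)·1+(-1)·-1+(-2)·0+(1)·-1+(1)·0 = 2
⇒ T^4 Θ^2 I^2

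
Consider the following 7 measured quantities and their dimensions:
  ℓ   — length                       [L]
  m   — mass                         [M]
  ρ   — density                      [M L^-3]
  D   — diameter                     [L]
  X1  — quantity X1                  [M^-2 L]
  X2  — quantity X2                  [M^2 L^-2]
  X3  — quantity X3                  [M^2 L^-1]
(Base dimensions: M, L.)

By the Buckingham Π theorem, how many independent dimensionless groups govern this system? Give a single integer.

5

Dimensional matrix (M×L by ℓ×m×ρ×D×X1×X2×X3):
  M: [ 0  1  1  0 -2  2  2]
  L: [ 1  0 -3  1  1 -2 -1]
Row reduction gives pivot columns ℓ,m; rank = 2
7 vars − rank 2 = 5 Π groups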